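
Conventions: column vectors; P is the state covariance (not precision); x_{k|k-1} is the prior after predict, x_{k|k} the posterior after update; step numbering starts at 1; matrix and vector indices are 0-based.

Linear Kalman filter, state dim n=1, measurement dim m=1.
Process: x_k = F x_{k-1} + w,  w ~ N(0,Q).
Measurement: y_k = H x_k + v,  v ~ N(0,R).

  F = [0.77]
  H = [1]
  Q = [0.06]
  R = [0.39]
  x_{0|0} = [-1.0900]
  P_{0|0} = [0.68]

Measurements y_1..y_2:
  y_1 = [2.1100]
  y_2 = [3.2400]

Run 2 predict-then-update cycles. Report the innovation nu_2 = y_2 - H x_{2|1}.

innov = [2.6534]

step 1: x^-=[-0.8393]  P^-=[0.4632]  S=[0.8532]  K=[0.5429]  nu=[2.9493]  x^+=[0.7618]  P^+=[0.2117]
step 2: x^-=[0.5866]  P^-=[0.1855]  S=[0.5755]  K=[0.3224]  nu=[2.6534]  x^+=[1.4420]  P^+=[0.1257]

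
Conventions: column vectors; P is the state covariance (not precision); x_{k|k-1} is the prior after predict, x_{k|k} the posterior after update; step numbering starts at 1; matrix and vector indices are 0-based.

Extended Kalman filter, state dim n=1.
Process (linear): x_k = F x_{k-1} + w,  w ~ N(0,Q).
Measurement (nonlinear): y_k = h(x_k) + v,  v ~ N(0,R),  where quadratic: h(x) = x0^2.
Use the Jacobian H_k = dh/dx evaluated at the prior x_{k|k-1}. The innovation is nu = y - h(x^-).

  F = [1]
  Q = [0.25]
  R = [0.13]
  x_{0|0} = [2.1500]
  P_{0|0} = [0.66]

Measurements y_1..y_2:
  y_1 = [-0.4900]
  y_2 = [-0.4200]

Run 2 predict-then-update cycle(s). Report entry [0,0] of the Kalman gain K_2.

step 1: x^-=[2.1500]  P^-=[0.9100]  H_jac=[4.3000]  S=[16.9559]  K=[0.2308]  nu=[-5.1125]  x^+=[0.9702]  P^+=[0.0070]
step 2: x^-=[0.9702]  P^-=[0.2570]  H_jac=[1.9403]  S=[1.0975]  K=[0.4543]  nu=[-1.3612]  x^+=[0.3517]  P^+=[0.0304]

K[0,0] = 0.4543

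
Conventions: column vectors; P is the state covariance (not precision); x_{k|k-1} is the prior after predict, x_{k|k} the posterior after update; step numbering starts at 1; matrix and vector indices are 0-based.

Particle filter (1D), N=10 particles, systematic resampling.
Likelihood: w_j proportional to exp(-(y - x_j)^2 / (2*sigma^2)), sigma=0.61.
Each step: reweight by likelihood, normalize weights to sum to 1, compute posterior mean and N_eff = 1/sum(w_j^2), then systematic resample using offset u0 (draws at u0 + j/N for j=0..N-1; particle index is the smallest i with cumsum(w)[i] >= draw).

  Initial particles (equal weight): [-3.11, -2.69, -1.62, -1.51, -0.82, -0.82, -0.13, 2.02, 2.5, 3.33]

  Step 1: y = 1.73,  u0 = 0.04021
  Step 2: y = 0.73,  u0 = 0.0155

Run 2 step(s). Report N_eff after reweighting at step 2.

step 1: w=[0.0000, 0.0000, 0.0000, 0.0000, 0.0001, 0.0001, 0.0069, 0.6444, 0.3253, 0.0231]  mean=2.1909  Neff=1.9168  idx=[7, 7, 7, 7, 7, 7, 7, 8, 8, 8]
step 2: w=[0.1348, 0.1348, 0.1348, 0.1348, 0.1348, 0.1348, 0.1348, 0.0187, 0.0187, 0.0187]  mean=2.0470  Neff=7.7940  idx=[0, 0, 1, 2, 3, 3, 4, 5, 6, 6]

N_eff = 7.7940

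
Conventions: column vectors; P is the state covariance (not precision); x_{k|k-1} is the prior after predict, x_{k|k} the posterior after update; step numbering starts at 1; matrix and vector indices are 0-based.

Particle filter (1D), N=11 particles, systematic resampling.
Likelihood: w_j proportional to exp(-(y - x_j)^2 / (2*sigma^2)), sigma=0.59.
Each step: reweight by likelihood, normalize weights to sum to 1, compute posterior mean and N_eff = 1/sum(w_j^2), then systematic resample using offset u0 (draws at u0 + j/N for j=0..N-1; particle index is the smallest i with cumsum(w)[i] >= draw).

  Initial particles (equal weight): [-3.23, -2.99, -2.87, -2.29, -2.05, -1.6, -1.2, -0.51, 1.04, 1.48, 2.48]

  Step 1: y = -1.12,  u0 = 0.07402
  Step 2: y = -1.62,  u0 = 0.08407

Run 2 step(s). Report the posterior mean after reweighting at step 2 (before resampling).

post_mean = -1.4030

step 1: w=[0.0006, 0.0024, 0.0045, 0.0510, 0.1052, 0.2616, 0.3609, 0.2134, 0.0004, 0.0000, 0.0000]  mean=-1.3143  Neff=3.8774  idx=[4, 5, 5, 5, 6, 6, 6, 6, 7, 7, 7]
step 2: w=[0.1039, 0.1354, 0.1354, 0.1354, 0.1052, 0.1052, 0.1052, 0.1052, 0.0231, 0.0231, 0.0231]  mean=-1.4030  Neff=8.9581  idx=[0, 1, 2, 2, 3, 4, 5, 6, 6, 7, 10]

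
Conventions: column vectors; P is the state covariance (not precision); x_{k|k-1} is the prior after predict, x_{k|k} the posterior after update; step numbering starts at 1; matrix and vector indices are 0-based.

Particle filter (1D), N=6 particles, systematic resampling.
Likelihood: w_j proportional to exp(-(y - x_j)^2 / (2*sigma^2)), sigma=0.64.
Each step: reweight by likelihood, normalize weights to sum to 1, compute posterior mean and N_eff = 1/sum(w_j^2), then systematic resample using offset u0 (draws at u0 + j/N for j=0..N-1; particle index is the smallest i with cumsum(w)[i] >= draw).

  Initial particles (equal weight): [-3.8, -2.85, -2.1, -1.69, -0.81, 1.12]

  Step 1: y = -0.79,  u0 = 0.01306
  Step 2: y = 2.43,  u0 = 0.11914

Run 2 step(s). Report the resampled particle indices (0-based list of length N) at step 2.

resampled_idx = [2, 3, 3, 4, 5, 5]

step 1: w=[0.0000, 0.0037, 0.0814, 0.2461, 0.6611, 0.0077]  mean=-1.1243  Neff=1.9830  idx=[2, 3, 4, 4, 4, 4]
step 2: w=[0.0000, 0.0001, 0.2500, 0.2500, 0.2500, 0.2500]  mean=-0.8101  Neff=4.0007  idx=[2, 3, 3, 4, 5, 5]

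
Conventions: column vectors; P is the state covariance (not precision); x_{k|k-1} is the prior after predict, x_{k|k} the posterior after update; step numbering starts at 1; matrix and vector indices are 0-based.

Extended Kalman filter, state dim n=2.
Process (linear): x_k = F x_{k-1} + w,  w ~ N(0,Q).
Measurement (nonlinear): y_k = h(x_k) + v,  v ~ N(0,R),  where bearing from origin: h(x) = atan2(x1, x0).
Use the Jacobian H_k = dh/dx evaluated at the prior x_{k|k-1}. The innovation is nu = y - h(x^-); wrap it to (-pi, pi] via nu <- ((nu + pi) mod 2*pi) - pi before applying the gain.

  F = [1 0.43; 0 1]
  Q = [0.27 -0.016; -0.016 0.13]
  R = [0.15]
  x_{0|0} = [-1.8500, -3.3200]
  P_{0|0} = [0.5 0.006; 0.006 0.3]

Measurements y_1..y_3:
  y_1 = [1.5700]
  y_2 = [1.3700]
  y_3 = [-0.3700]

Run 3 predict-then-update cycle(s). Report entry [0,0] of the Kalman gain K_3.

step 1: x^-=[-3.2776, -3.3200]  P^-=[0.8306 0.1190; 0.1190 0.4300]  H_jac=[0.1525 -0.1506]  S=[0.1736]  K=[0.6266; -0.2684]  nu=[-2.3634]  x^+=[-4.7585, -2.6856]  P^+=[0.7625 0.1482; 0.1482 0.4175]
step 2: x^-=[-5.9133, -2.6856]  P^-=[1.2371 0.3117; 0.3117 0.5475]  H_jac=[0.0637 -0.1402]  S=[0.1602]  K=[0.2189; -0.3552]  nu=[-2.1979]  x^+=[-6.3944, -1.9049]  P^+=[1.2294 0.3242; 0.3242 0.5273]
step 3: x^-=[-7.2135, -1.9049]  P^-=[1.8757 0.5349; 0.5349 0.6573]  H_jac=[0.0342 -0.1296]  S=[0.1585]  K=[-0.0324; -0.4219]  nu=[2.5134]  x^+=[-7.2948, -2.9654]  P^+=[1.8756 0.5327; 0.5327 0.6291]

K[0,0] = -0.0324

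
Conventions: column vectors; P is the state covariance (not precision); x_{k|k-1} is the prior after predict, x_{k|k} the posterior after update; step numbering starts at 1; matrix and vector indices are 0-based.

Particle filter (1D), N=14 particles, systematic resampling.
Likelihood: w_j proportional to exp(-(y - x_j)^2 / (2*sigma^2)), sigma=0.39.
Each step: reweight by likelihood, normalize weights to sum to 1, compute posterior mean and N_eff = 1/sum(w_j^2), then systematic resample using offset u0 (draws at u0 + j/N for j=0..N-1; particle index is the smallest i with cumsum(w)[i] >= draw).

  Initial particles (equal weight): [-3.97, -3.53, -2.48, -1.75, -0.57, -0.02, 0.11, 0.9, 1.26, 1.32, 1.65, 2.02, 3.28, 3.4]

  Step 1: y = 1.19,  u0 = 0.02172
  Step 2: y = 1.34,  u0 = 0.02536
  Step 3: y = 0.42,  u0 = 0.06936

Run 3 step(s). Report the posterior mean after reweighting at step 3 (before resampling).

step 1: w=[0.0000, 0.0000, 0.0000, 0.0000, 0.0000, 0.0024, 0.0065, 0.2284, 0.2963, 0.2849, 0.1502, 0.0313, 0.0000, 0.0000]  mean=1.2666  Neff=4.0868  idx=[7, 7, 7, 7, 8, 8, 8, 8, 9, 9, 9, 9, 10, 10]
step 2: w=[0.0461, 0.0461, 0.0461, 0.0461, 0.0852, 0.0852, 0.0852, 0.0852, 0.0869, 0.0869, 0.0869, 0.0869, 0.0635, 0.0635]  mean=1.2640  Neff=13.1832  idx=[0, 2, 3, 4, 5, 6, 7, 8, 8, 9, 10, 11, 12, 13]
step 3: w=[0.2168, 0.2168, 0.2168, 0.0455, 0.0455, 0.0455, 0.0455, 0.0323, 0.0323, 0.0323, 0.0323, 0.0323, 0.0032, 0.0032]  mean=1.0380  Neff=6.4715  idx=[0, 0, 0, 1, 1, 1, 2, 2, 2, 4, 5, 7, 9, 13]

post_mean = 1.0380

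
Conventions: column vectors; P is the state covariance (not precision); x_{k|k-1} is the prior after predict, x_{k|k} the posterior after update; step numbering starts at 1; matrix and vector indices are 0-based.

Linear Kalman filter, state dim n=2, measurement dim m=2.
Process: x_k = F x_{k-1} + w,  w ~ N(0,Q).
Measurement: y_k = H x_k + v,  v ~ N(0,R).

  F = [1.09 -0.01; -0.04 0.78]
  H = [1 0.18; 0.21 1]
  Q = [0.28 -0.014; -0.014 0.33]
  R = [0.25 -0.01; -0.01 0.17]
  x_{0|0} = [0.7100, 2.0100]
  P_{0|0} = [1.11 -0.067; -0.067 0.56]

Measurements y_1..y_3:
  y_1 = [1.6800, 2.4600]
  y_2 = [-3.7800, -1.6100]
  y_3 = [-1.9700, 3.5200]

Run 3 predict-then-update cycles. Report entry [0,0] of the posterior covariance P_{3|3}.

P_post[0,0] = 0.1767

step 1: x^-=[0.7538, 1.5394]  P^-=[1.6003 -0.1238; -0.1238 0.6767]  S=[1.8277 0.3194; 0.3194 0.8653]  K=[0.8771 -0.0784; -0.1416 0.8043]  nu=[0.6491, 0.7623]  x^+=[1.2634, 2.0606]  P^+=[0.2328 -0.0710; -0.0710 0.1531]
step 2: x^-=[1.3564, 1.5567]  P^-=[0.5582 -0.0857; -0.0857 0.4279]  S=[0.7912 0.0953; 0.0953 0.5865]  K=[0.6931 -0.0589; -0.0971 0.7147]  nu=[-5.4167, -3.4516]  x^+=[-2.1945, -0.3842]  P^+=[0.1839 -0.0556; -0.0556 0.1341]
step 3: x^-=[-2.3882, -0.2119]  P^-=[0.4997 -0.0703; -0.0703 0.4154]  S=[0.7378 0.0967; 0.0967 0.5779]  K=[0.6669 -0.0517; -0.0868 0.7078]  nu=[0.4563, 4.2334]  x^+=[-2.3028, 2.7447]  P^+=[0.1767 -0.0526; -0.0526 0.1322]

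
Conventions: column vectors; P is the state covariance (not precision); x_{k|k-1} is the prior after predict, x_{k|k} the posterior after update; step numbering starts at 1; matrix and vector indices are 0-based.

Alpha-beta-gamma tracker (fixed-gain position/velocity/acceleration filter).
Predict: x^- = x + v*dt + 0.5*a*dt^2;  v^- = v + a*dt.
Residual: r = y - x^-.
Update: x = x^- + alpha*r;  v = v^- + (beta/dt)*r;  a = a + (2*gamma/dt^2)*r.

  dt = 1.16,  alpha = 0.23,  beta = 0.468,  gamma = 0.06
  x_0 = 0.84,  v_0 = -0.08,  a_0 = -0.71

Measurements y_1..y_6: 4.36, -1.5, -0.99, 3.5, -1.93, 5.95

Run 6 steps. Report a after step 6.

step 1: x_pred=0.2695  r=4.0905  x^+=1.2103  v^+=0.7467  a^+=-0.3452
step 2: x_pred=1.8442  r=-3.3442  x^+=1.0751  v^+=-1.0030  a^+=-0.6434
step 3: x_pred=-0.5213  r=-0.4687  x^+=-0.6291  v^+=-1.9385  a^+=-0.6852
step 4: x_pred=-3.3388  r=6.8388  x^+=-1.7658  v^+=0.0257  a^+=-0.0754
step 5: x_pred=-1.7867  r=-0.1433  x^+=-1.8197  v^+=-0.1195  a^+=-0.0881
step 6: x_pred=-2.0176  r=7.9676  x^+=-0.1851  v^+=2.9928  a^+=0.6224

a_post = 0.6224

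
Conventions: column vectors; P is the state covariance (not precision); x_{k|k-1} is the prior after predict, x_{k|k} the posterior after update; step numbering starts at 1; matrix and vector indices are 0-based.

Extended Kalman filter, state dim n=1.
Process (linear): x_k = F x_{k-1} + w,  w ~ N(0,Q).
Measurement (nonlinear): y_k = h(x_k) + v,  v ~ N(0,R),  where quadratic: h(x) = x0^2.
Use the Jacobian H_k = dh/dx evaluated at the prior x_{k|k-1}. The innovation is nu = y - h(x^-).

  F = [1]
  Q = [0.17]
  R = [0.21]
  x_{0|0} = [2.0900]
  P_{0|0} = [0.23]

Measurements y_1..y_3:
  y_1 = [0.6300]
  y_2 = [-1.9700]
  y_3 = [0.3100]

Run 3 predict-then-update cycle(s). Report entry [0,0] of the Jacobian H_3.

H_jac[0,0] = 0.0691

step 1: x^-=[2.0900]  P^-=[0.4000]  H_jac=[4.1800]  S=[7.1990]  K=[0.2323]  nu=[-3.7381]  x^+=[1.2218]  P^+=[0.0117]
step 2: x^-=[1.2218]  P^-=[0.1817]  H_jac=[2.4436]  S=[1.2948]  K=[0.3429]  nu=[-3.4628]  x^+=[0.0346]  P^+=[0.0295]
step 3: x^-=[0.0346]  P^-=[0.1995]  H_jac=[0.0691]  S=[0.2110]  K=[0.0653]  nu=[0.3088]  x^+=[0.0547]  P^+=[0.1986]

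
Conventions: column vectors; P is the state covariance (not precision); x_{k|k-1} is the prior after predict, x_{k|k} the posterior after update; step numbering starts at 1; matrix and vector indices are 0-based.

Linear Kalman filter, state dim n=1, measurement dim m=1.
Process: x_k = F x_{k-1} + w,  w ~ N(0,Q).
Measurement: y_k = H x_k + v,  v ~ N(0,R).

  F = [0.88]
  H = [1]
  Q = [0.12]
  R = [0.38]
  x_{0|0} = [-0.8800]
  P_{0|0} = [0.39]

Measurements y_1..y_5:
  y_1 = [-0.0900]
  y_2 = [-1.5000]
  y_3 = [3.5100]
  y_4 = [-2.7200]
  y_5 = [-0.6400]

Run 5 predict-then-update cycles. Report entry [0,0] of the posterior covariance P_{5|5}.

P_post[0,0] = 0.1442

step 1: x^-=[-0.7744]  P^-=[0.4220]  S=[0.8020]  K=[0.5262]  nu=[0.6844]  x^+=[-0.4143]  P^+=[0.2000]
step 2: x^-=[-0.3646]  P^-=[0.2748]  S=[0.6548]  K=[0.4197]  nu=[-1.1354]  x^+=[-0.8411]  P^+=[0.1595]
step 3: x^-=[-0.7402]  P^-=[0.2435]  S=[0.6235]  K=[0.3905]  nu=[4.2502]  x^+=[0.9197]  P^+=[0.1484]
step 4: x^-=[0.8093]  P^-=[0.2349]  S=[0.6149]  K=[0.3820]  nu=[-3.5293]  x^+=[-0.5390]  P^+=[0.1452]
step 5: x^-=[-0.4743]  P^-=[0.2324]  S=[0.6124]  K=[0.3795]  nu=[-0.1657]  x^+=[-0.5372]  P^+=[0.1442]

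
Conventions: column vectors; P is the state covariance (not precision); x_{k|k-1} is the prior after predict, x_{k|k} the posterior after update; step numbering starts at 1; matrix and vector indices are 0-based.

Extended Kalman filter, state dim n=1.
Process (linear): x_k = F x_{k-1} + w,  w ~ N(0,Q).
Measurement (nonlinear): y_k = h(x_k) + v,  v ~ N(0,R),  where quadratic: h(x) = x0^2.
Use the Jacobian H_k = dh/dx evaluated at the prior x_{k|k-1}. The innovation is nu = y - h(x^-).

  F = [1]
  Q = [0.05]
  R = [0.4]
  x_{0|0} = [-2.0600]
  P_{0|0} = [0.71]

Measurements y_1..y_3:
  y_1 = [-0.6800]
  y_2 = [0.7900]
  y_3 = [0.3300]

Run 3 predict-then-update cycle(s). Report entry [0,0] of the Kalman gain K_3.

step 1: x^-=[-2.0600]  P^-=[0.7600]  H_jac=[-4.1200]  S=[13.3005]  K=[-0.2354]  nu=[-4.9236]  x^+=[-0.9009]  P^+=[0.0229]
step 2: x^-=[-0.9009]  P^-=[0.0729]  H_jac=[-1.8018]  S=[0.6365]  K=[-0.2062]  nu=[-0.0216]  x^+=[-0.8964]  P^+=[0.0458]
step 3: x^-=[-0.8964]  P^-=[0.0958]  H_jac=[-1.7929]  S=[0.7079]  K=[-0.2426]  nu=[-0.4736]  x^+=[-0.7815]  P^+=[0.0541]

K[0,0] = -0.2426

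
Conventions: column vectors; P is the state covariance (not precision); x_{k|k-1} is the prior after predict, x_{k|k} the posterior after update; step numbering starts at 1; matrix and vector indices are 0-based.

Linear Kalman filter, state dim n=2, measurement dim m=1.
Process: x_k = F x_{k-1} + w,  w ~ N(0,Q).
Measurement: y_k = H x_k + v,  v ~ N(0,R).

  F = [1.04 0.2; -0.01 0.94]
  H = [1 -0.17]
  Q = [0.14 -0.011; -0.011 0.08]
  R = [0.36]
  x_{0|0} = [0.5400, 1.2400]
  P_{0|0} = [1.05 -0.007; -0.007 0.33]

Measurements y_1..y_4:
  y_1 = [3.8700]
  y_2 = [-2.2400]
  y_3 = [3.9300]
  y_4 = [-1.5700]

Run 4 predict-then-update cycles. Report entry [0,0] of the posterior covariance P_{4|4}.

P_post[0,0] = 0.2148

step 1: x^-=[0.8096, 1.1602]  P^-=[1.2860 0.0333; 0.0333 0.3718]  S=[1.6454]  K=[0.7781; -0.0182]  nu=[3.2576]  x^+=[3.3444, 1.1010]  P^+=[0.2897 0.0566; 0.0566 0.3713]
step 2: x^-=[3.6984, 1.0015]  P^-=[0.4918 0.1110; 0.1110 0.4070]  S=[0.8258]  K=[0.5727; 0.0506]  nu=[-5.7681]  x^+=[0.3952, 0.7096]  P^+=[0.2210 0.0871; 0.0871 0.4049]
step 3: x^-=[0.5529, 0.6631]  P^-=[0.4314 0.1478; 0.1478 0.4362]  S=[0.7538]  K=[0.5390; 0.0976]  nu=[3.4898]  x^+=[2.4339, 1.0038]  P^+=[0.2124 0.1081; 0.1081 0.4290]
step 4: x^-=[2.7321, 0.9193]  P^-=[0.4319 0.1729; 0.1729 0.4570]  S=[0.7463]  K=[0.5393; 0.1275]  nu=[-4.1458]  x^+=[0.4962, 0.3905]  P^+=[0.2148 0.1215; 0.1215 0.4449]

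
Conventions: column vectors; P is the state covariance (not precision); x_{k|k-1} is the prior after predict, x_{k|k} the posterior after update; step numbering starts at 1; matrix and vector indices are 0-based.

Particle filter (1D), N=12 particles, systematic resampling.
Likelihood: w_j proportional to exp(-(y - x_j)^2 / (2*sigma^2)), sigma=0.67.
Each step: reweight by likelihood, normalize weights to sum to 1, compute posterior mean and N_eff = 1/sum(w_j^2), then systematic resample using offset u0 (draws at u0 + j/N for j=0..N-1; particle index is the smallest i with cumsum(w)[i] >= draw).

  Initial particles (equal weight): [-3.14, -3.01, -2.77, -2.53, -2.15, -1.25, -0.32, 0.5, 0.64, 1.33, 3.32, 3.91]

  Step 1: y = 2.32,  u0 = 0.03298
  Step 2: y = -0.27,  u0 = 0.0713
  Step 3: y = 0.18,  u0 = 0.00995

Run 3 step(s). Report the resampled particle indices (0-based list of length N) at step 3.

step 1: w=[0.0000, 0.0000, 0.0000, 0.0000, 0.0000, 0.0000, 0.0005, 0.0315, 0.0544, 0.4236, 0.4143, 0.0755]  mean=2.2848  Neff=2.7716  idx=[8, 9, 9, 9, 9, 9, 10, 10, 10, 10, 10, 11]
step 2: w=[0.5792, 0.0842, 0.0842, 0.0842, 0.0842, 0.0842, 0.0000, 0.0000, 0.0000, 0.0000, 0.0000, 0.0000]  mean=0.9303  Neff=2.6960  idx=[0, 0, 0, 0, 0, 0, 0, 1, 2, 3, 4, 5]
step 3: w=[0.1183, 0.1183, 0.1183, 0.1183, 0.1183, 0.1183, 0.1183, 0.0343, 0.0343, 0.0343, 0.0343, 0.0343]  mean=0.7585  Neff=9.6235  idx=[0, 0, 1, 2, 2, 3, 4, 5, 5, 6, 7, 9]

resampled_idx = [0, 0, 1, 2, 2, 3, 4, 5, 5, 6, 7, 9]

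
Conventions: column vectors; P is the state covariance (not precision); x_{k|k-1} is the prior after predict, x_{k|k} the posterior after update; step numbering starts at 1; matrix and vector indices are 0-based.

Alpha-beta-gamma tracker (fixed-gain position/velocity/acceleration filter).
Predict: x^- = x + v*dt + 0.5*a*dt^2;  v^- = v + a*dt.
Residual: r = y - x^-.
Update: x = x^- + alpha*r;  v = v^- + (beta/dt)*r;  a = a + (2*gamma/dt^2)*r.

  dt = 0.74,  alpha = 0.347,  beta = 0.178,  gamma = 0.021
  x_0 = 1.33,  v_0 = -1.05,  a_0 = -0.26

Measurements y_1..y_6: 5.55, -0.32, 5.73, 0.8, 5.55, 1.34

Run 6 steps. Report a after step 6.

step 1: x_pred=0.4818  r=5.0682  x^+=2.2405  v^+=-0.0233  a^+=0.1287
step 2: x_pred=2.2585  r=-2.5785  x^+=1.3637  v^+=-0.5483  a^+=-0.0690
step 3: x_pred=0.9391  r=4.7909  x^+=2.6016  v^+=0.5530  a^+=0.2984
step 4: x_pred=3.0925  r=-2.2925  x^+=2.2970  v^+=0.2224  a^+=0.1226
step 5: x_pred=2.4952  r=3.0548  x^+=3.5552  v^+=1.0479  a^+=0.3569
step 6: x_pred=4.4284  r=-3.0884  x^+=3.3567  v^+=0.5691  a^+=0.1200

a_post = 0.1200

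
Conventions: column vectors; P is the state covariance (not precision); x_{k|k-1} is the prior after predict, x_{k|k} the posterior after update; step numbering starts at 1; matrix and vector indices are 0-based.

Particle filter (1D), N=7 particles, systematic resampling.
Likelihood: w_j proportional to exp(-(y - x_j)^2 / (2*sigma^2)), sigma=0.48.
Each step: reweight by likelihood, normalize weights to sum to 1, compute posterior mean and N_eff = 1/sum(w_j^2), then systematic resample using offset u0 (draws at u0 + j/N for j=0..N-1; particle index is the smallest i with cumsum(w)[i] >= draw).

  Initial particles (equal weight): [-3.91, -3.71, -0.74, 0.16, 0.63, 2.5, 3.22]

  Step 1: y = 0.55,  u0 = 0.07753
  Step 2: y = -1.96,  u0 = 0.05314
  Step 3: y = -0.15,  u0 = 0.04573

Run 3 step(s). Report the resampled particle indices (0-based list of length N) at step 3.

step 1: w=[0.0000, 0.0000, 0.0156, 0.4150, 0.5693, 0.0002, 0.0000]  mean=0.4139  Neff=2.0140  idx=[3, 3, 3, 4, 4, 4, 4]
step 2: w=[0.3297, 0.3297, 0.3297, 0.0027, 0.0027, 0.0027, 0.0027]  mean=0.1651  Neff=3.0657  idx=[0, 0, 1, 1, 1, 2, 2]
step 3: w=[0.1429, 0.1429, 0.1429, 0.1429, 0.1429, 0.1429, 0.1429]  mean=0.1600  Neff=7.0000  idx=[0, 1, 2, 3, 4, 5, 6]

resampled_idx = [0, 1, 2, 3, 4, 5, 6]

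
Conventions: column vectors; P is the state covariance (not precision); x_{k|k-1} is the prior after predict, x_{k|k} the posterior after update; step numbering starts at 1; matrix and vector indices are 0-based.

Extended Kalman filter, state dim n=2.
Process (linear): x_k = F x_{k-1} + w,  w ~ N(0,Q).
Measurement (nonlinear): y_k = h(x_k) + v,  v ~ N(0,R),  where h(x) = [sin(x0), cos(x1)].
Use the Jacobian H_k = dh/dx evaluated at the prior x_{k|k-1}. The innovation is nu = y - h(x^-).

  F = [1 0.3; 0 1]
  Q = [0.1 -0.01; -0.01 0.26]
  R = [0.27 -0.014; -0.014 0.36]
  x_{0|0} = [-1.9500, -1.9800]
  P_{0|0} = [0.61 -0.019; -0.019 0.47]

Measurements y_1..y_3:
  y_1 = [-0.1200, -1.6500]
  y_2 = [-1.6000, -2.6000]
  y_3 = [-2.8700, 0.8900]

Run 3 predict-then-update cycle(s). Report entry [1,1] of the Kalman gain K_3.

step 1: x^-=[-2.5440, -1.9800]  P^-=[0.7409 0.1120; 0.1120 0.7300]  H_jac=[-0.8267 0.0000; 0.0000 0.9174]  S=[0.7763 -0.0989; -0.0989 0.9744]  K=[-0.7857 0.0257; -0.0321 0.6840]  nu=[0.4427, -1.2521]  x^+=[-2.9239, -2.8507]  P^+=[0.2570 0.0221; 0.0221 0.2689]
step 2: x^-=[-3.7791, -2.8507]  P^-=[0.3945 0.0927; 0.0927 0.5289]  H_jac=[-0.8036 0.0000; 0.0000 0.2868]  S=[0.5247 -0.0354; -0.0354 0.4035]  K=[-0.6032 0.0130; -0.1174 0.3656]  nu=[-2.1952, -1.6420]  x^+=[-2.4763, -3.1935]  P^+=[0.2029 0.0458; 0.0458 0.4647]
step 3: x^-=[-3.4343, -3.1935]  P^-=[0.3722 0.1752; 0.1752 0.7247]  H_jac=[-0.9575 0.0000; 0.0000 -0.0518]  S=[0.6112 -0.0053; -0.0053 0.3619]  K=[-0.5834 -0.0336; -0.2754 -0.1078]  nu=[-3.1586, 1.8887]  x^+=[-1.6553, -2.5272]  P^+=[0.1640 0.0761; 0.0761 0.6744]

K[1,1] = -0.1078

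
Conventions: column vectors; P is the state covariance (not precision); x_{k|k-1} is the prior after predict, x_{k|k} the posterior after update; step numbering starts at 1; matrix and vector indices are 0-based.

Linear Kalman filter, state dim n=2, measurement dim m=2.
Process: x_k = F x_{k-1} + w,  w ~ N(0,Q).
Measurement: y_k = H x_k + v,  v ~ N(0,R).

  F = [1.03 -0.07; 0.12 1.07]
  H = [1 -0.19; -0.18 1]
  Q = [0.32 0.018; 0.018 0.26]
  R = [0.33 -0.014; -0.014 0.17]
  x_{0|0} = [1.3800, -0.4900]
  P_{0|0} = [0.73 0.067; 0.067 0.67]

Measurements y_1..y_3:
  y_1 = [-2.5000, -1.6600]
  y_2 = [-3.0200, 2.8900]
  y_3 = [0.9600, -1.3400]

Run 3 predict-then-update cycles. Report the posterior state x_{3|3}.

step 1: x^-=[1.4557, -0.3587]  P^-=[1.0881 0.1313; 0.1313 1.0548]  S=[1.4063 -0.2745; -0.2745 1.2128]  K=[0.7801 0.1233; 0.1222 0.8779]  nu=[-4.0239, -1.0393]  x^+=[-1.8113, -1.7628]  P^+=[0.2667 0.0581; 0.0581 0.1580]
step 2: x^-=[-1.7423, -2.1036]  P^-=[0.5954 0.1026; 0.1026 0.4596]  S=[0.9030 -0.1024; -0.1024 0.6120]  K=[0.6492 0.1012; 0.1006 0.7377]  nu=[-1.6774, 4.6800]  x^+=[-2.3578, 1.1801]  P^+=[0.2220 0.0481; 0.0481 0.1327]
step 3: x^-=[-2.5111, 0.9798]  P^-=[0.5492 0.0881; 0.0881 0.4274]  S=[0.8612 -0.1030; -0.1030 0.5835]  K=[0.6294 0.0926; 0.0943 0.7220]  nu=[3.6573, -2.7718]  x^+=[-0.4659, -0.6765]  P^+=[0.2151 0.0456; 0.0456 0.1296]

x_post = [-0.4659, -0.6765]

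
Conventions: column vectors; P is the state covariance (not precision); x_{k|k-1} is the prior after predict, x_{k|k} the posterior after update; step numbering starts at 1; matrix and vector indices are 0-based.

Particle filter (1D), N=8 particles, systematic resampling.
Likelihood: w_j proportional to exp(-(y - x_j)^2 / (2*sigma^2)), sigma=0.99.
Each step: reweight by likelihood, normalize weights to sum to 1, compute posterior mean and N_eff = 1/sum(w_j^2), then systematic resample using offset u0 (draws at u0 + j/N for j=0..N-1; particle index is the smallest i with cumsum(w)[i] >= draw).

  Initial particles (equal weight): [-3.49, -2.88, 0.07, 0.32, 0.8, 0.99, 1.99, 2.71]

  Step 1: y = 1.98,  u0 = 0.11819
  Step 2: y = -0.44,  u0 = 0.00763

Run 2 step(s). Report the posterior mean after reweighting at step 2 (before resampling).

step 1: w=[0.0000, 0.0000, 0.0477, 0.0752, 0.1507, 0.1860, 0.3067, 0.2337]  mean=1.5757  Neff=4.6748  idx=[3, 4, 5, 6, 6, 6, 7, 7]
step 2: w=[0.4346, 0.2663, 0.2056, 0.0287, 0.0287, 0.0287, 0.0037, 0.0037]  mean=0.7470  Neff=3.2832  idx=[0, 0, 0, 0, 1, 1, 2, 2]

post_mean = 0.7470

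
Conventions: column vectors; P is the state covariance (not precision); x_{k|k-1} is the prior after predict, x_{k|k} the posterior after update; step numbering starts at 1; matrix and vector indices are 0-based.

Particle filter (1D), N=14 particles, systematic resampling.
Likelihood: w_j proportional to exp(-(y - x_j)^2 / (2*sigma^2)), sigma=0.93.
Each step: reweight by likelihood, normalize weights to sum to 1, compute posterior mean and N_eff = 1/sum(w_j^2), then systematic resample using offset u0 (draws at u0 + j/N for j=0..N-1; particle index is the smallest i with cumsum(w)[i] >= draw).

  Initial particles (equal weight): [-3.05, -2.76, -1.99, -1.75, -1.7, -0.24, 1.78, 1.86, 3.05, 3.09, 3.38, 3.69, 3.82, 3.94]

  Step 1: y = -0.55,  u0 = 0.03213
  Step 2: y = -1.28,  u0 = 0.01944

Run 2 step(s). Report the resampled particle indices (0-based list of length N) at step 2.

resampled_idx = [0, 1, 2, 3, 4, 4, 5, 6, 7, 7, 9, 10, 11, 13]

step 1: w=[0.0117, 0.0257, 0.1303, 0.1880, 0.2012, 0.4088, 0.0187, 0.0150, 0.0002, 0.0002, 0.0001, 0.0000, 0.0000, 0.0000]  mean=-1.0719  Neff=3.8266  idx=[1, 2, 3, 3, 3, 4, 4, 4, 5, 5, 5, 5, 5, 5]
step 2: w=[0.0294, 0.0779, 0.0918, 0.0918, 0.0918, 0.0942, 0.0942, 0.0942, 0.0558, 0.0558, 0.0558, 0.0558, 0.0558, 0.0558]  mean=-1.2787  Neff=12.9037  idx=[0, 1, 2, 3, 4, 4, 5, 6, 7, 7, 9, 10, 11, 13]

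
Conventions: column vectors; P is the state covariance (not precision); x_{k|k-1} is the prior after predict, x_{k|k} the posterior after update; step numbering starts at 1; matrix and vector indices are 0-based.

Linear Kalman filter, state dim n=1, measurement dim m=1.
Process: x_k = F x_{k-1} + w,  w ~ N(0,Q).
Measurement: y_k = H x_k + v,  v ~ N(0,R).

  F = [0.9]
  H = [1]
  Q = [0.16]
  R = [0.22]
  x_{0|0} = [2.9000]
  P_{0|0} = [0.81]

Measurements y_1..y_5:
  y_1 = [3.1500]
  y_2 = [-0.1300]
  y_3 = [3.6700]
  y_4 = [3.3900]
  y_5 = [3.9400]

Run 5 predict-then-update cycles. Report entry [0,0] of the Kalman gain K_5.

K[0,0] = 0.5378

step 1: x^-=[2.6100]  P^-=[0.8161]  S=[1.0361]  K=[0.7877]  nu=[0.5400]  x^+=[3.0353]  P^+=[0.1733]
step 2: x^-=[2.7318]  P^-=[0.3004]  S=[0.5204]  K=[0.5772]  nu=[-2.8618]  x^+=[1.0799]  P^+=[0.1270]
step 3: x^-=[0.9719]  P^-=[0.2629]  S=[0.4829]  K=[0.5444]  nu=[2.6981]  x^+=[2.4407]  P^+=[0.1198]
step 4: x^-=[2.1966]  P^-=[0.2570]  S=[0.4770]  K=[0.5388]  nu=[1.1934]  x^+=[2.8396]  P^+=[0.1185]
step 5: x^-=[2.5557]  P^-=[0.2560]  S=[0.4760]  K=[0.5378]  nu=[1.3843]  x^+=[3.3002]  P^+=[0.1183]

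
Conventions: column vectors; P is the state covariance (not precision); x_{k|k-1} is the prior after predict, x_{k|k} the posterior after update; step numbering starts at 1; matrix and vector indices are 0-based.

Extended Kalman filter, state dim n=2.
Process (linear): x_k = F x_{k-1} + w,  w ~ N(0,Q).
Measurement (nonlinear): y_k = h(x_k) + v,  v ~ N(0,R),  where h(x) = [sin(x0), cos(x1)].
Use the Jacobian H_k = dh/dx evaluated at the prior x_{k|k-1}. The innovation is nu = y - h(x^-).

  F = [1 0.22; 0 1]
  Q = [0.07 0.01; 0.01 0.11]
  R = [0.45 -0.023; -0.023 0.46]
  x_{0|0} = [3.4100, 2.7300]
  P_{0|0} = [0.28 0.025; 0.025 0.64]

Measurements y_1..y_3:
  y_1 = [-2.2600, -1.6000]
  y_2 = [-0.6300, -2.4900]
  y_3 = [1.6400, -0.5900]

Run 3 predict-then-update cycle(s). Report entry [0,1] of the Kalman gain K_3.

K[0,1] = -0.0324

step 1: x^-=[4.0106, 2.7300]  P^-=[0.3920 0.1758; 0.1758 0.7500]  H_jac=[-0.6456 0.0000; 0.0000 -0.4001]  S=[0.6134 0.0224; 0.0224 0.5800]  K=[-0.4087 -0.1055; -0.1664 -0.5109]  nu=[-1.4963, -0.6835]  x^+=[4.6942, 3.3281]  P^+=[0.2811 0.0978; 0.0978 0.5778]
step 2: x^-=[5.4264, 3.3281]  P^-=[0.4221 0.2349; 0.2349 0.6878]  H_jac=[0.6549 0.0000; 0.0000 0.1855]  S=[0.6310 0.0055; 0.0055 0.4837]  K=[0.4373 0.0851; 0.2415 0.2610]  nu=[0.1257, -1.5073]  x^+=[5.3532, 2.9651]  P^+=[0.2975 0.1568; 0.1568 0.6174]
step 3: x^-=[6.0055, 2.9651]  P^-=[0.4664 0.3026; 0.3026 0.7274]  H_jac=[0.9617 0.0000; 0.0000 -0.1756]  S=[0.8813 -0.0741; -0.0741 0.4824]  K=[0.5062 -0.0324; 0.3120 -0.2168]  nu=[1.9141, 0.3945]  x^+=[6.9616, 3.4767]  P^+=[0.2376 0.1512; 0.1512 0.6089]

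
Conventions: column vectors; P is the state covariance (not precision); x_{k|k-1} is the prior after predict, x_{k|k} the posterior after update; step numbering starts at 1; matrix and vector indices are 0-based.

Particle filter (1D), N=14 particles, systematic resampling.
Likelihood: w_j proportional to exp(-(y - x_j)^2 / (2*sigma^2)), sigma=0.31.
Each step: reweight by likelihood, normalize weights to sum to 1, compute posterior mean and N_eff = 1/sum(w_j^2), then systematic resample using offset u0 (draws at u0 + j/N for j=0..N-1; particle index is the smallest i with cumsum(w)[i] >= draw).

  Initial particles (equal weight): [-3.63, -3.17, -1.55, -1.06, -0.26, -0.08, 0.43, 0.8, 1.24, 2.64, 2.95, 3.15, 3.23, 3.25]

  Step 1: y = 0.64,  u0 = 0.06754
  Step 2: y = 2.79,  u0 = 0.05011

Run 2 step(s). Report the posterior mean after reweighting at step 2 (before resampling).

post_mean = 1.2396

step 1: w=[0.0000, 0.0000, 0.0000, 0.0000, 0.0078, 0.0354, 0.4171, 0.4592, 0.0806, 0.0000, 0.0000, 0.0000, 0.0000, 0.0000]  mean=0.6418  Neff=2.5470  idx=[6, 6, 6, 6, 6, 6, 7, 7, 7, 7, 7, 7, 8, 8]
step 2: w=[0.0000, 0.0000, 0.0000, 0.0000, 0.0000, 0.0000, 0.0002, 0.0002, 0.0002, 0.0002, 0.0002, 0.0002, 0.4995, 0.4995]  mean=1.2396  Neff=2.0036  idx=[12, 12, 12, 12, 12, 12, 12, 13, 13, 13, 13, 13, 13, 13]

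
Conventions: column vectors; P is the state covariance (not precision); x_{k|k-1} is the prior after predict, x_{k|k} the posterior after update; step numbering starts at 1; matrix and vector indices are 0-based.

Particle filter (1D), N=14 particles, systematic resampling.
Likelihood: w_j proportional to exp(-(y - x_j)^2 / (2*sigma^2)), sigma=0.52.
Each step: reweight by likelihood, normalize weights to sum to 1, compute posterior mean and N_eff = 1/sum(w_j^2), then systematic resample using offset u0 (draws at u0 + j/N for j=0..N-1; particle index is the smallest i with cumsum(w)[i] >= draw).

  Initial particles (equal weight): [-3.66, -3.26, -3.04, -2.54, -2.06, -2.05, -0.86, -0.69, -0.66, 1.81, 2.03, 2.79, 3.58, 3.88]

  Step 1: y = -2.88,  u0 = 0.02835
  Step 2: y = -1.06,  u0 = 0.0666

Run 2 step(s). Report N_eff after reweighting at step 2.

N_eff = 2.9336

step 1: w=[0.0949, 0.2238, 0.2788, 0.2361, 0.0843, 0.0818, 0.0002, 0.0000, 0.0000, 0.0000, 0.0000, 0.0000, 0.0000, 0.0000]  mean=-2.8659  Neff=4.8451  idx=[0, 1, 1, 1, 1, 2, 2, 2, 3, 3, 3, 3, 4, 5]
step 2: w=[0.0000, 0.0003, 0.0003, 0.0003, 0.0003, 0.0018, 0.0018, 0.0018, 0.0443, 0.0443, 0.0443, 0.0443, 0.4005, 0.4155]  mean=-2.1479  Neff=2.9336  idx=[9, 10, 12, 12, 12, 12, 12, 12, 13, 13, 13, 13, 13, 13]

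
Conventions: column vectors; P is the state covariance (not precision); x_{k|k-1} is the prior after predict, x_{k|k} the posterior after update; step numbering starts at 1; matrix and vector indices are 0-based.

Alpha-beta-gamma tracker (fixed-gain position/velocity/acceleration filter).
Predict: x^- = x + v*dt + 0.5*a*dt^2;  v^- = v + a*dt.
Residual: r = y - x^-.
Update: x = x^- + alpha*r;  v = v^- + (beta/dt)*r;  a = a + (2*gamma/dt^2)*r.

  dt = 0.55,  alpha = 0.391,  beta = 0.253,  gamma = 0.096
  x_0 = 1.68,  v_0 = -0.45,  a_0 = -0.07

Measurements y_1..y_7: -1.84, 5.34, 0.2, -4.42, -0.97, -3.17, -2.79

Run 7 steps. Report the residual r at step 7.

resid = 2.5835

step 1: x_pred=1.4219  r=-3.2619  x^+=0.1465  v^+=-1.9890  a^+=-2.1404
step 2: x_pred=-1.2712  r=6.6112  x^+=1.3138  v^+=-0.1250  a^+=2.0558
step 3: x_pred=1.5560  r=-1.3560  x^+=1.0258  v^+=0.3819  a^+=1.1952
step 4: x_pred=1.4166  r=-5.8366  x^+=-0.8655  v^+=-1.6456  a^+=-2.5094
step 5: x_pred=-2.1501  r=1.1801  x^+=-1.6887  v^+=-2.4829  a^+=-1.7603
step 6: x_pred=-3.3205  r=0.1505  x^+=-3.2617  v^+=-3.3818  a^+=-1.6648
step 7: x_pred=-5.3735  r=2.5835  x^+=-4.3633  v^+=-3.1091  a^+=-0.0250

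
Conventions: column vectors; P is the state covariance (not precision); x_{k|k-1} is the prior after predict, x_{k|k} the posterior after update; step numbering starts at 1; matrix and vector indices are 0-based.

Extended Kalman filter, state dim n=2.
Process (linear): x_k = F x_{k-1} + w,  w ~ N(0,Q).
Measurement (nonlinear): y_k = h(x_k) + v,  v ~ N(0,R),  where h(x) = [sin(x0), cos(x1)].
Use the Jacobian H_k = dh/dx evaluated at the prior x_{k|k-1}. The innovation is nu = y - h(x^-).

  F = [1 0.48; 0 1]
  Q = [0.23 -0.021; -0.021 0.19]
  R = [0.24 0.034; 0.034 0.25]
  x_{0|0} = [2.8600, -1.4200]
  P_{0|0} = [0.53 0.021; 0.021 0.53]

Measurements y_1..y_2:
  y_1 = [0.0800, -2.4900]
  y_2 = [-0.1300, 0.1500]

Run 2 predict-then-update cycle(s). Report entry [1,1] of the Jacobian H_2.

H_jac[1,1] = -0.1216

step 1: x^-=[2.1784, -1.4200]  P^-=[0.9023 0.2544; 0.2544 0.7200]  H_jac=[-0.5709 0.0000; 0.0000 0.9887]  S=[0.5341 -0.1096; -0.1096 0.9538]  K=[-0.9324 0.1566; -0.1217 0.7324]  nu=[-0.7410, -2.6402]  x^+=[2.4559, -3.2635]  P^+=[0.3826 0.0075; 0.0075 0.1810]
step 2: x^-=[0.8894, -3.2635]  P^-=[0.6616 0.0734; 0.0734 0.3710]  H_jac=[0.6299 0.0000; 0.0000 -0.1216]  S=[0.5025 0.0284; 0.0284 0.2555]  K=[0.8365 -0.1279; 0.1026 -0.1879]  nu=[-0.9067, 1.1426]  x^+=[-0.0151, -3.5713]  P^+=[0.3118 0.0290; 0.0290 0.3578]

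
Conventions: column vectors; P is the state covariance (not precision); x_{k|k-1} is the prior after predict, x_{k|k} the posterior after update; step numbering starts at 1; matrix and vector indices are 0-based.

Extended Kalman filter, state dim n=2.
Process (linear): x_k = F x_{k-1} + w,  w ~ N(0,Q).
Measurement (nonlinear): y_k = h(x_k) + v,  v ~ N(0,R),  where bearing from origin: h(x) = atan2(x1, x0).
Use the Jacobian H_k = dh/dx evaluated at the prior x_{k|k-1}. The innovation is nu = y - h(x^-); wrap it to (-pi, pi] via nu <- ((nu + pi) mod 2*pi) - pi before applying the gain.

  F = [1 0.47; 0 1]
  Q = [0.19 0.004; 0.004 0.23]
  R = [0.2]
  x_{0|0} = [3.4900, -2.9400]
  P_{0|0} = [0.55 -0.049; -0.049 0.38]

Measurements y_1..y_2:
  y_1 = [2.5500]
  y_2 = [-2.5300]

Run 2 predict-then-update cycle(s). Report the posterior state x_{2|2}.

x_post = [-2.3404, -4.2638]

step 1: x^-=[2.1082, -2.9400]  P^-=[0.7779 0.1336; 0.1336 0.6100]  H_jac=[0.2246 0.1611]  S=[0.2647]  K=[0.7413; 0.4845]  nu=[-2.7845]  x^+=[0.0441, -4.2891]  P^+=[0.6324 0.0385; 0.0385 0.5479]
step 2: x^-=[-1.9718, -4.2891]  P^-=[0.9796 0.3000; 0.3000 0.7779]  H_jac=[0.1925 -0.0885]  S=[0.2322]  K=[0.6978; -0.0477]  nu=[-0.5283]  x^+=[-2.3404, -4.2638]  P^+=[0.8666 0.3077; 0.3077 0.7773]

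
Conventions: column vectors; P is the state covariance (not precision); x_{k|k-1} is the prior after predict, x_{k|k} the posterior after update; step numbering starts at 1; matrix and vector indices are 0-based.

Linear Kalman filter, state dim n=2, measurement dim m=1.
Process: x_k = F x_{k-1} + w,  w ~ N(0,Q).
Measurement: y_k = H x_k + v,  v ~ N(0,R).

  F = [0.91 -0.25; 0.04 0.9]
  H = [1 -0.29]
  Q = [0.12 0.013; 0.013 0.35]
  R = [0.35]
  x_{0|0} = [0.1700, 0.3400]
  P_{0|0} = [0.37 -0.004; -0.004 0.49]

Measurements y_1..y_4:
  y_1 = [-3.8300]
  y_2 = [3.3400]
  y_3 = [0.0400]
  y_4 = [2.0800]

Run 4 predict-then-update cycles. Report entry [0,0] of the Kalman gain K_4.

K[0,0] = 0.3955

step 1: x^-=[0.0697, 0.3128]  P^-=[0.4588 -0.0870; -0.0870 0.7472]  S=[0.9222]  K=[0.5249; -0.3293]  nu=[-3.8090]  x^+=[-1.9298, 1.5673]  P^+=[0.2047 0.0724; 0.0724 0.6472]
step 2: x^-=[-2.1479, 1.3334]  P^-=[0.2970 -0.0666; -0.0666 0.8798]  S=[0.7596]  K=[0.4164; -0.4235]  nu=[5.8746]  x^+=[0.2985, -1.1546]  P^+=[0.1653 0.0674; 0.0674 0.7435]
step 3: x^-=[0.5603, -1.0272]  P^-=[0.2727 -0.0938; -0.0938 0.9574]  S=[0.7576]  K=[0.3958; -0.4902]  nu=[-0.8181]  x^+=[0.2364, -0.6261]  P^+=[0.1540 0.0533; 0.0533 0.7753]
step 4: x^-=[0.3717, -0.5540]  P^-=[0.2717 -0.1128; -0.1128 0.9821]  S=[0.7697]  K=[0.3955; -0.5165]  nu=[1.5477]  x^+=[0.9838, -1.3534]  P^+=[0.1513 0.0445; 0.0445 0.7767]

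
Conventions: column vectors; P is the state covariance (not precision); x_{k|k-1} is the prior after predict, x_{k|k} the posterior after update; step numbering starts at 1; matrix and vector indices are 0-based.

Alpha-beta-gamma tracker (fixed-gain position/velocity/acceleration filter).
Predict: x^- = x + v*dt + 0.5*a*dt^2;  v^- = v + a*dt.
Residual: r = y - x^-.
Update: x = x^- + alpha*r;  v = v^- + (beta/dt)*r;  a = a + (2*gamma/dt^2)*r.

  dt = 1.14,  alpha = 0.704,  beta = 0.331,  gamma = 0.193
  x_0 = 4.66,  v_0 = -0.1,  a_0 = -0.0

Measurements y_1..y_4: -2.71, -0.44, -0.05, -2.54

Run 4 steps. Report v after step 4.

v_post = -1.2153

step 1: x_pred=4.5460  r=-7.2560  x^+=-0.5622  v^+=-2.2068  a^+=-2.1551
step 2: x_pred=-4.4784  r=4.0384  x^+=-1.6354  v^+=-3.4911  a^+=-0.9557
step 3: x_pred=-6.2362  r=6.1862  x^+=-1.8811  v^+=-2.7844  a^+=0.8817
step 4: x_pred=-4.4824  r=1.9424  x^+=-3.1150  v^+=-1.2153  a^+=1.4586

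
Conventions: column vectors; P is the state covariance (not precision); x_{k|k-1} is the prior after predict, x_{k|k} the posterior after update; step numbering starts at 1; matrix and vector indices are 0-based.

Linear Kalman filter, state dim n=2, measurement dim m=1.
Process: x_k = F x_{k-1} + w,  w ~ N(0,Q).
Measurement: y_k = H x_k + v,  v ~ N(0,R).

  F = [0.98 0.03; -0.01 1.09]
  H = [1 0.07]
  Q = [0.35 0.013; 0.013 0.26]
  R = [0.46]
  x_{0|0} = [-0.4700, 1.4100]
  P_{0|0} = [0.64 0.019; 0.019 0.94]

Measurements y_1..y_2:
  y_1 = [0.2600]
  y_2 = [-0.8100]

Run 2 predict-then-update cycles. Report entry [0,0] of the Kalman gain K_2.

K[0,0] = 0.5804

step 1: x^-=[-0.4183, 1.5416]  P^-=[0.9666 0.0578; 0.0578 1.3765]  S=[1.4414]  K=[0.6734; 0.1069]  nu=[0.5704]  x^+=[-0.0342, 1.6026]  P^+=[0.3130 -0.0460; -0.0460 1.3600]
step 2: x^-=[0.0146, 1.7472]  P^-=[0.6491 0.0053; 0.0053 1.8768]  S=[1.1190]  K=[0.5804; 0.1221]  nu=[-0.9469]  x^+=[-0.5350, 1.6315]  P^+=[0.2722 -0.0740; -0.0740 1.8602]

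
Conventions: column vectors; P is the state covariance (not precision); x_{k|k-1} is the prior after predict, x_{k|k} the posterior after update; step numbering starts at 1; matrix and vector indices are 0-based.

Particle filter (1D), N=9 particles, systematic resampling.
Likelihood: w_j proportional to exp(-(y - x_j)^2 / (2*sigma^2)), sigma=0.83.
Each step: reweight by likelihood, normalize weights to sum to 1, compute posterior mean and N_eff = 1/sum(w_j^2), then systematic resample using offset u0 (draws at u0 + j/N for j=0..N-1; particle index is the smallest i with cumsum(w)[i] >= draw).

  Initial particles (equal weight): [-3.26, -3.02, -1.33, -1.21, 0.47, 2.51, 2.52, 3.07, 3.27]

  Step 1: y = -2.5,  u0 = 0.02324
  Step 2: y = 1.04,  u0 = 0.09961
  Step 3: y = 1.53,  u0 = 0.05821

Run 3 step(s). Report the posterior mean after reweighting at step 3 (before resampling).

post_mean = -1.2621

step 1: w=[0.3058, 0.3822, 0.1722, 0.1390, 0.0008, 0.0000, 0.0000, 0.0000, 0.0000]  mean=-2.5481  Neff=3.4652  idx=[0, 0, 0, 1, 1, 1, 2, 2, 3]
step 2: w=[0.0000, 0.0000, 0.0000, 0.0001, 0.0001, 0.0001, 0.2860, 0.2860, 0.4276]  mean=-1.2794  Neff=2.8864  idx=[6, 6, 7, 7, 7, 8, 8, 8, 8]
step 3: w=[0.0868, 0.0868, 0.0868, 0.0868, 0.0868, 0.1414, 0.1414, 0.1414, 0.1414]  mean=-1.2621  Neff=8.4937  idx=[0, 1, 3, 4, 5, 6, 7, 7, 8]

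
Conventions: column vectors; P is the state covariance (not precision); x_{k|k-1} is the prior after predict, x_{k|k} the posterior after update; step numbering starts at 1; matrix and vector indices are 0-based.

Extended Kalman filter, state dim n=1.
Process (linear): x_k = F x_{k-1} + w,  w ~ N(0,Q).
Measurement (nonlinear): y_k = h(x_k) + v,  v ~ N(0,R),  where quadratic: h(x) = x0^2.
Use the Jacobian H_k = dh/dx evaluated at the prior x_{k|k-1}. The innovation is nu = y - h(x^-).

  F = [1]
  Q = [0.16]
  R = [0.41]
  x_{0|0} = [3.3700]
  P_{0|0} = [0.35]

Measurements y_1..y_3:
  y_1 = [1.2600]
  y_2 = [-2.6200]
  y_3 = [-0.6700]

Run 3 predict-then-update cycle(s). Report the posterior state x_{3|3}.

x_post = [0.2124]

step 1: x^-=[3.3700]  P^-=[0.5100]  H_jac=[6.7400]  S=[23.5781]  K=[0.1458]  nu=[-10.0969]  x^+=[1.8980]  P^+=[0.0089]
step 2: x^-=[1.8980]  P^-=[0.1689]  H_jac=[3.7960]  S=[2.8433]  K=[0.2254]  nu=[-6.2224]  x^+=[0.4952]  P^+=[0.0244]
step 3: x^-=[0.4952]  P^-=[0.1844]  H_jac=[0.9903]  S=[0.5908]  K=[0.3090]  nu=[-0.9152]  x^+=[0.2124]  P^+=[0.1279]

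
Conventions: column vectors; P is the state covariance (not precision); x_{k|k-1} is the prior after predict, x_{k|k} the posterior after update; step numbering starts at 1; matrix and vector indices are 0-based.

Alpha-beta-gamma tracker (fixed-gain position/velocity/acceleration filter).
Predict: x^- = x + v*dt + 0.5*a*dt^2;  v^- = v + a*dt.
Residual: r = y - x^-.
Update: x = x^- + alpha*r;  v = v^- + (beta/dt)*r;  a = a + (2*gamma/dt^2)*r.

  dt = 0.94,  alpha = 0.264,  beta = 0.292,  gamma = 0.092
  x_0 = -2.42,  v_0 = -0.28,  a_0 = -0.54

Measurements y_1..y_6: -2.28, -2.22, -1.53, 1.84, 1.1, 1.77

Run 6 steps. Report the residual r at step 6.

resid = -2.5930

step 1: x_pred=-2.9218  r=0.6418  x^+=-2.7523  v^+=-0.5882  a^+=-0.4064
step 2: x_pred=-3.4848  r=1.2648  x^+=-3.1509  v^+=-0.5773  a^+=-0.1430
step 3: x_pred=-3.7568  r=2.2268  x^+=-3.1689  v^+=-0.0200  a^+=0.3207
step 4: x_pred=-3.0460  r=4.8860  x^+=-1.7561  v^+=1.7993  a^+=1.3382
step 5: x_pred=0.5264  r=0.5736  x^+=0.6778  v^+=3.2353  a^+=1.4576
step 6: x_pred=4.3630  r=-2.5930  x^+=3.6785  v^+=3.8000  a^+=0.9176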